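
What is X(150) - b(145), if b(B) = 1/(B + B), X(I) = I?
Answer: 43499/290 ≈ 150.00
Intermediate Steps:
b(B) = 1/(2*B)
X(150) - b(145) = 150 - 1/(2*145) = 150 - 1*1/290 = 150 - 1/290 = 43499/290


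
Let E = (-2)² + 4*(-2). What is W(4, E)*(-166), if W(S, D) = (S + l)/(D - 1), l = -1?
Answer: 498/5 ≈ 99.600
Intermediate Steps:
E = -4 (E = 4 - 8 = -4)
W(S, D) = (-1 + S)/(-1 + D) (W(S, D) = (S - 1)/(D - 1) = (-1 + S)/(-1 + D))
W(4, E)*(-166) = ((-1 + 4)/(-1 - 4))*(-166) = (3/(-5))*(-166) = -⅕*3*(-166) = -⅗*(-166) = 498/5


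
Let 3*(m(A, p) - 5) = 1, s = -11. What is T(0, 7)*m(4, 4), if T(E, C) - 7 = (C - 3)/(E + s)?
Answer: 1168/33 ≈ 35.394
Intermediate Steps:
m(A, p) = 16/3 (m(A, p) = 5 + (⅓)*1 = 5 + ⅓ = 16/3)
T(E, C) = 7 + (-3 + C)/(-11 + E) (T(E, C) = 7 + (C - 3)/(E - 11) = 7 + (-3 + C)/(-11 + E))
T(0, 7)*m(4, 4) = ((-80 + 7 + 7*0)/(-11 + 0))*(16/3) = ((-80 + 7 + 0)/(-11))*(16/3) = -1/11*(-73)*(16/3) = (73/11)*(16/3) = 1168/33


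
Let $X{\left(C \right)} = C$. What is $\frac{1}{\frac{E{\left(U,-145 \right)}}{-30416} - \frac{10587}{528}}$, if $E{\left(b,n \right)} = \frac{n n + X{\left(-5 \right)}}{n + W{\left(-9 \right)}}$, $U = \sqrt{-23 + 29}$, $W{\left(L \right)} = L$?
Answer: $- \frac{2342032}{46949893} \approx -0.049884$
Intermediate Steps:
$U = \sqrt{6} \approx 2.4495$
$E{\left(b,n \right)} = \frac{-5 + n^{2}}{-9 + n}$ ($E{\left(b,n \right)} = \frac{n n - 5}{n - 9} = \frac{n^{2} - 5}{-9 + n} = \frac{-5 + n^{2}}{-9 + n}$)
$\frac{1}{\frac{E{\left(U,-145 \right)}}{-30416} - \frac{10587}{528}} = \frac{1}{\frac{\frac{1}{-9 - 145} \left(-5 + \left(-145\right)^{2}\right)}{-30416} - \frac{10587}{528}} = \frac{1}{\frac{-5 + 21025}{-154} \left(- \frac{1}{30416}\right) - \frac{3529}{176}} = \frac{1}{\left(- \frac{1}{154}\right) 21020 \left(- \frac{1}{30416}\right) - \frac{3529}{176}} = \frac{1}{\left(- \frac{10510}{77}\right) \left(- \frac{1}{30416}\right) - \frac{3529}{176}} = \frac{1}{\frac{5255}{1171016} - \frac{3529}{176}} = \frac{1}{- \frac{46949893}{2342032}} = - \frac{2342032}{46949893}$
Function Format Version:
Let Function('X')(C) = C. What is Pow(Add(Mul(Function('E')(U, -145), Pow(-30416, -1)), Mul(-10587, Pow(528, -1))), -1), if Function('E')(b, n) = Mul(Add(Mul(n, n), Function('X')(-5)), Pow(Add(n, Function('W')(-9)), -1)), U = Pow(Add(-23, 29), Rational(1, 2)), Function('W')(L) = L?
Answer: Rational(-2342032, 46949893) ≈ -0.049884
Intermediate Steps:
U = Pow(6, Rational(1, 2)) ≈ 2.4495
Function('E')(b, n) = Mul(Pow(Add(-9, n), -1), Add(-5, Pow(n, 2))) (Function('E')(b, n) = Mul(Add(Mul(n, n), -5), Pow(Add(n, -9), -1)) = Mul(Add(Pow(n, 2), -5), Pow(Add(-9, n), -1)) = Mul(Add(-5, Pow(n, 2)), Pow(Add(-9, n), -1)) = Mul(Pow(Add(-9, n), -1), Add(-5, Pow(n, 2))))
Pow(Add(Mul(Function('E')(U, -145), Pow(-30416, -1)), Mul(-10587, Pow(528, -1))), -1) = Pow(Add(Mul(Mul(Pow(Add(-9, -145), -1), Add(-5, Pow(-145, 2))), Pow(-30416, -1)), Mul(-10587, Pow(528, -1))), -1) = Pow(Add(Mul(Mul(Pow(-154, -1), Add(-5, 21025)), Rational(-1, 30416)), Mul(-10587, Rational(1, 528))), -1) = Pow(Add(Mul(Mul(Rational(-1, 154), 21020), Rational(-1, 30416)), Rational(-3529, 176)), -1) = Pow(Add(Mul(Rational(-10510, 77), Rational(-1, 30416)), Rational(-3529, 176)), -1) = Pow(Add(Rational(5255, 1171016), Rational(-3529, 176)), -1) = Pow(Rational(-46949893, 2342032), -1) = Rational(-2342032, 46949893)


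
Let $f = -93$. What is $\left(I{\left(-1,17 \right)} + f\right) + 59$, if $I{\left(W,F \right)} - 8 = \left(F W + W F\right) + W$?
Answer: $-61$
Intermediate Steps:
$I{\left(W,F \right)} = 8 + W + 2 F W$ ($I{\left(W,F \right)} = 8 + \left(\left(F W + W F\right) + W\right) = 8 + \left(\left(F W + F W\right) + W\right) = 8 + \left(2 F W + W\right) = 8 + \left(W + 2 F W\right) = 8 + W + 2 F W$)
$\left(I{\left(-1,17 \right)} + f\right) + 59 = \left(\left(8 - 1 + 2 \cdot 17 \left(-1\right)\right) - 93\right) + 59 = \left(\left(8 - 1 - 34\right) - 93\right) + 59 = \left(-27 - 93\right) + 59 = -120 + 59 = -61$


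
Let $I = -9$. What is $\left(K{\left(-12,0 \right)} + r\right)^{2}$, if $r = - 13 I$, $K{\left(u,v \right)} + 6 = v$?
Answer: $12321$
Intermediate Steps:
$K{\left(u,v \right)} = -6 + v$
$r = 117$ ($r = \left(-13\right) \left(-9\right) = 117$)
$\left(K{\left(-12,0 \right)} + r\right)^{2} = \left(\left(-6 + 0\right) + 117\right)^{2} = \left(-6 + 117\right)^{2} = 111^{2} = 12321$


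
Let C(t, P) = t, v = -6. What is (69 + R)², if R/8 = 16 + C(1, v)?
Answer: 42025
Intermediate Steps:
R = 136 (R = 8*(16 + 1) = 8*17 = 136)
(69 + R)² = (69 + 136)² = 205² = 42025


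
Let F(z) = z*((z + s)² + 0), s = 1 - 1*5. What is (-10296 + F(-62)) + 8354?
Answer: -272014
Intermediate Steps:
s = -4 (s = 1 - 5 = -4)
F(z) = z*(-4 + z)² (F(z) = z*((z - 4)² + 0) = z*((-4 + z)² + 0) = z*(-4 + z)²)
(-10296 + F(-62)) + 8354 = (-10296 - 62*(-4 - 62)²) + 8354 = (-10296 - 62*(-66)²) + 8354 = (-10296 - 62*4356) + 8354 = (-10296 - 270072) + 8354 = -280368 + 8354 = -272014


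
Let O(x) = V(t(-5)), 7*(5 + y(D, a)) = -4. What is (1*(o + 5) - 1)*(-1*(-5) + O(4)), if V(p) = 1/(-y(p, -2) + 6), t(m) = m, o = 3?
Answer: 2884/81 ≈ 35.605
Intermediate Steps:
y(D, a) = -39/7 (y(D, a) = -5 + (⅐)*(-4) = -5 - 4/7 = -39/7)
V(p) = 7/81 (V(p) = 1/(-1*(-39/7) + 6) = 1/(39/7 + 6) = 1/(81/7) = 7/81)
O(x) = 7/81
(1*(o + 5) - 1)*(-1*(-5) + O(4)) = (1*(3 + 5) - 1)*(-1*(-5) + 7/81) = (1*8 - 1)*(5 + 7/81) = (8 - 1)*(412/81) = 7*(412/81) = 2884/81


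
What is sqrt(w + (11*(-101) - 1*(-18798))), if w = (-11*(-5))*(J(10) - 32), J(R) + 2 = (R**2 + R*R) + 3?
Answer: 3*sqrt(2998) ≈ 164.26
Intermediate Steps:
J(R) = 1 + 2*R**2 (J(R) = -2 + ((R**2 + R*R) + 3) = -2 + ((R**2 + R**2) + 3) = -2 + (2*R**2 + 3) = -2 + (3 + 2*R**2) = 1 + 2*R**2)
w = 9295 (w = (-11*(-5))*((1 + 2*10**2) - 32) = 55*((1 + 2*100) - 32) = 55*((1 + 200) - 32) = 55*(201 - 32) = 55*169 = 9295)
sqrt(w + (11*(-101) - 1*(-18798))) = sqrt(9295 + (11*(-101) - 1*(-18798))) = sqrt(9295 + (-1111 + 18798)) = sqrt(9295 + 17687) = sqrt(26982) = 3*sqrt(2998)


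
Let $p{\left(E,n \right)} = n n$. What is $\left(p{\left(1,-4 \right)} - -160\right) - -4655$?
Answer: $4831$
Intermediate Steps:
$p{\left(E,n \right)} = n^{2}$
$\left(p{\left(1,-4 \right)} - -160\right) - -4655 = \left(\left(-4\right)^{2} - -160\right) - -4655 = \left(16 + 160\right) + 4655 = 176 + 4655 = 4831$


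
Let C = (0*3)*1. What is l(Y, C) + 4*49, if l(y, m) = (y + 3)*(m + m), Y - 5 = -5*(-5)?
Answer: 196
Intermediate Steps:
C = 0 (C = 0*1 = 0)
Y = 30 (Y = 5 - 5*(-5) = 5 + 25 = 30)
l(y, m) = 2*m*(3 + y) (l(y, m) = (3 + y)*(2*m) = 2*m*(3 + y))
l(Y, C) + 4*49 = 2*0*(3 + 30) + 4*49 = 2*0*33 + 196 = 0 + 196 = 196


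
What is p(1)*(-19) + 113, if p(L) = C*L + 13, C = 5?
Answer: -229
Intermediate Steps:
p(L) = 13 + 5*L (p(L) = 5*L + 13 = 13 + 5*L)
p(1)*(-19) + 113 = (13 + 5*1)*(-19) + 113 = (13 + 5)*(-19) + 113 = 18*(-19) + 113 = -342 + 113 = -229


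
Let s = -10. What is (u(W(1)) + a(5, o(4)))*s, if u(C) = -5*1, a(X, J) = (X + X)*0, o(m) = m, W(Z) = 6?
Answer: 50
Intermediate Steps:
a(X, J) = 0 (a(X, J) = (2*X)*0 = 0)
u(C) = -5
(u(W(1)) + a(5, o(4)))*s = (-5 + 0)*(-10) = -5*(-10) = 50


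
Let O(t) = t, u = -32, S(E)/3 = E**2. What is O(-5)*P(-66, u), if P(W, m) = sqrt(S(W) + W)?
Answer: -5*sqrt(13002) ≈ -570.13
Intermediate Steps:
S(E) = 3*E**2
P(W, m) = sqrt(W + 3*W**2) (P(W, m) = sqrt(3*W**2 + W) = sqrt(W + 3*W**2))
O(-5)*P(-66, u) = -5*sqrt(13002)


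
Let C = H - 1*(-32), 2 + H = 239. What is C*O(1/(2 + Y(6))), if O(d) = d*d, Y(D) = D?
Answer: 269/64 ≈ 4.2031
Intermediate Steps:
H = 237 (H = -2 + 239 = 237)
C = 269 (C = 237 - 1*(-32) = 237 + 32 = 269)
O(d) = d**2
C*O(1/(2 + Y(6))) = 269*(1/(2 + 6))**2 = 269*(1/8)**2 = 269*(1/64) = 269/64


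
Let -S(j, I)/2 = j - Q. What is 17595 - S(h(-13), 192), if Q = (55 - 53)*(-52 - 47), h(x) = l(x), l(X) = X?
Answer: 17965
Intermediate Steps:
h(x) = x
Q = -198 (Q = 2*(-99) = -198)
S(j, I) = -396 - 2*j (S(j, I) = -2*(j - 1*(-198)) = -2*(j + 198) = -2*(198 + j) = -396 - 2*j)
17595 - S(h(-13), 192) = 17595 - (-396 - 2*(-13)) = 17595 - (-396 + 26) = 17595 - 1*(-370) = 17595 + 370 = 17965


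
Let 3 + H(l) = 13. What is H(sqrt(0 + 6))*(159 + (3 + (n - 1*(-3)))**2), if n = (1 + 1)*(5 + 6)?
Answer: 9430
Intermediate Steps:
n = 22 (n = 2*11 = 22)
H(l) = 10 (H(l) = -3 + 13 = 10)
H(sqrt(0 + 6))*(159 + (3 + (n - 1*(-3)))**2) = 10*(159 + (3 + (22 - 1*(-3)))**2) = 10*(159 + (3 + (22 + 3))**2) = 10*(159 + (3 + 25)**2) = 10*(159 + 28**2) = 10*(159 + 784) = 10*943 = 9430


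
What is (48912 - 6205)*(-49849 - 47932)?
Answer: -4175933167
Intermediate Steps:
(48912 - 6205)*(-49849 - 47932) = 42707*(-97781) = -4175933167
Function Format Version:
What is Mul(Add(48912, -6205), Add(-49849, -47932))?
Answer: -4175933167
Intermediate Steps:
Mul(Add(48912, -6205), Add(-49849, -47932)) = Mul(42707, -97781) = -4175933167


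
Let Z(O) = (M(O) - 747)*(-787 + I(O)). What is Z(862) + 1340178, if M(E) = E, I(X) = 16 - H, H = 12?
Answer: 1250133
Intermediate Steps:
I(X) = 4 (I(X) = 16 - 1*12 = 16 - 12 = 4)
Z(O) = 584901 - 783*O (Z(O) = (O - 747)*(-787 + 4) = (-747 + O)*(-783) = 584901 - 783*O)
Z(862) + 1340178 = (584901 - 783*862) + 1340178 = (584901 - 674946) + 1340178 = -90045 + 1340178 = 1250133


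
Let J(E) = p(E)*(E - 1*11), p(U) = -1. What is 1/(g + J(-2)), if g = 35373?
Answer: 1/35386 ≈ 2.8260e-5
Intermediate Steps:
J(E) = 11 - E (J(E) = -(E - 1*11) = -(E - 11) = -(-11 + E) = 11 - E)
1/(g + J(-2)) = 1/(35373 + (11 - 1*(-2))) = 1/(35373 + (11 + 2)) = 1/(35373 + 13) = 1/35386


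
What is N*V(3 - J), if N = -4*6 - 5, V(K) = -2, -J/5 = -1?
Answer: 58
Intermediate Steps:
J = 5 (J = -5*(-1) = 5)
N = -29 (N = -24 - 5 = -29)
N*V(3 - J) = -29*(-2) = 58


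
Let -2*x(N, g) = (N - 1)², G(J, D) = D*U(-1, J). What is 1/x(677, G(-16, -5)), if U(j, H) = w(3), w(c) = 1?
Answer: -1/228488 ≈ -4.3766e-6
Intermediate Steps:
U(j, H) = 1
G(J, D) = D (G(J, D) = D*1 = D)
x(N, g) = -(-1 + N)²/2 (x(N, g) = -(N - 1)²/2 = -(-1 + N)²/2)
1/x(677, G(-16, -5)) = 1/(-(-1 + 677)²/2) = 1/(-½*676²) = 1/(-½*456976) = 1/(-228488) = -1/228488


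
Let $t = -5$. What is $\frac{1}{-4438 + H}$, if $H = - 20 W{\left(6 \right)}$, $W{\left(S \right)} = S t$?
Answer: $- \frac{1}{3838} \approx -0.00026055$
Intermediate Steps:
$W{\left(S \right)} = - 5 S$ ($W{\left(S \right)} = S \left(-5\right) = - 5 S$)
$H = 600$ ($H = - 20 \left(\left(-5\right) 6\right) = \left(-20\right) \left(-30\right) = 600$)
$\frac{1}{-4438 + H} = \frac{1}{-4438 + 600} = \frac{1}{-3838} = - \frac{1}{3838}$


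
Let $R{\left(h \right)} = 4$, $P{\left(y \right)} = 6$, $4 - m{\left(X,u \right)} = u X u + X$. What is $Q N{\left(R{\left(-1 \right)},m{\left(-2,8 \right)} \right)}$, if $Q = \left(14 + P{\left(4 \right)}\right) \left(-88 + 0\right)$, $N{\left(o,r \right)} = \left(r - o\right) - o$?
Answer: $-221760$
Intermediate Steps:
$m{\left(X,u \right)} = 4 - X - X u^{2}$ ($m{\left(X,u \right)} = 4 - \left(u X u + X\right) = 4 - \left(X u u + X\right) = 4 - \left(X u^{2} + X\right) = 4 - \left(X + X u^{2}\right) = 4 - X - X u^{2}$)
$N{\left(o,r \right)} = r - 2 o$
$Q = -1760$ ($Q = \left(14 + 6\right) \left(-88 + 0\right) = 20 \left(-88\right) = -1760$)
$Q N{\left(R{\left(-1 \right)},m{\left(-2,8 \right)} \right)} = - 1760 \left(\left(4 - -2 - - 2 \cdot 8^{2}\right) - 8\right) = - 1760 \left(\left(4 + 2 - \left(-2\right) 64\right) - 8\right) = - 1760 \left(\left(4 + 2 + 128\right) - 8\right) = - 1760 \left(134 - 8\right) = \left(-1760\right) 126 = -221760$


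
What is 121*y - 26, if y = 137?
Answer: 16551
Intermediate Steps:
121*y - 26 = 121*137 - 26 = 16577 - 26 = 16551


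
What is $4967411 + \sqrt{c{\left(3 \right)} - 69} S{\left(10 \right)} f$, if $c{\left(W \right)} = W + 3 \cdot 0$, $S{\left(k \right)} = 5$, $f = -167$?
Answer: $4967411 - 835 i \sqrt{66} \approx 4.9674 \cdot 10^{6} - 6783.6 i$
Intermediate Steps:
$c{\left(W \right)} = W$ ($c{\left(W \right)} = W + 0 = W$)
$4967411 + \sqrt{c{\left(3 \right)} - 69} S{\left(10 \right)} f = 4967411 + \sqrt{3 - 69} \cdot 5 \left(-167\right) = 4967411 + \sqrt{-66} \cdot 5 \left(-167\right) = 4967411 + i \sqrt{66} \cdot 5 \left(-167\right) = 4967411 + 5 i \sqrt{66} \left(-167\right) = 4967411 - 835 i \sqrt{66}$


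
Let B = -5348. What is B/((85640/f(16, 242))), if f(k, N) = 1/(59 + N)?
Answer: -191/920630 ≈ -0.00020747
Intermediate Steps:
B/((85640/f(16, 242))) = -5348*1/(85640*(59 + 242)) = -5348/(85640/(1/301)) = -5348/(85640*301) = -5348/25777640 = -5348*1/25777640 = -191/920630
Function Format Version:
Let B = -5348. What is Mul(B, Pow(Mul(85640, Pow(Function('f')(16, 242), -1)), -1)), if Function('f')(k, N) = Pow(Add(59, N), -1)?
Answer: Rational(-191, 920630) ≈ -0.00020747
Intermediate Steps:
Mul(B, Pow(Mul(85640, Pow(Function('f')(16, 242), -1)), -1)) = Mul(-5348, Pow(Mul(85640, Pow(Pow(Add(59, 242), -1), -1)), -1)) = Mul(-5348, Pow(Mul(85640, Pow(Pow(301, -1), -1)), -1)) = Mul(-5348, Pow(Mul(85640, Pow(Rational(1, 301), -1)), -1)) = Mul(-5348, Pow(Mul(85640, 301), -1)) = Mul(-5348, Pow(25777640, -1)) = Mul(-5348, Rational(1, 25777640)) = Rational(-191, 920630)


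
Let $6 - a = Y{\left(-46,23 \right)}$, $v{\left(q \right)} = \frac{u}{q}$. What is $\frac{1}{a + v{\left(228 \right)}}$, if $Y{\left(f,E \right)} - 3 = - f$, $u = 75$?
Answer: $- \frac{76}{3243} \approx -0.023435$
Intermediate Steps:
$v{\left(q \right)} = \frac{75}{q}$
$Y{\left(f,E \right)} = 3 - f$
$a = -43$ ($a = 6 - \left(3 - -46\right) = 6 - \left(3 + 46\right) = 6 - 49 = -43$)
$\frac{1}{a + v{\left(228 \right)}} = \frac{1}{-43 + \frac{75}{228}} = \frac{1}{-43 + 75 \cdot \frac{1}{228}} = \frac{1}{-43 + \frac{25}{76}} = \frac{1}{- \frac{3243}{76}} = - \frac{76}{3243}$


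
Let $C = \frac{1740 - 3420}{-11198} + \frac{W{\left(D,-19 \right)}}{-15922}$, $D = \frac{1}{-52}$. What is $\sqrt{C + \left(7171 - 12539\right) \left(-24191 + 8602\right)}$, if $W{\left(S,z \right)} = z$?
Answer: $\frac{\sqrt{1842212552768291452166}}{4691962} \approx 9147.8$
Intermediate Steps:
$D = - \frac{1}{52} \approx -0.019231$
$C = \frac{709519}{4691962}$ ($C = \frac{1740 - 3420}{-11198} - \frac{19}{-15922} = \left(-1680\right) \left(- \frac{1}{11198}\right) - - \frac{1}{838} = \frac{840}{5599} + \frac{1}{838} = \frac{709519}{4691962} \approx 0.15122$)
$\sqrt{C + \left(7171 - 12539\right) \left(-24191 + 8602\right)} = \sqrt{\frac{709519}{4691962} + \left(7171 - 12539\right) \left(-24191 + 8602\right)} = \sqrt{\frac{709519}{4691962} - -83681752} = \sqrt{\frac{709519}{4691962} + 83681752} = \sqrt{\frac{392631601186943}{4691962}} = \frac{\sqrt{1842212552768291452166}}{4691962}$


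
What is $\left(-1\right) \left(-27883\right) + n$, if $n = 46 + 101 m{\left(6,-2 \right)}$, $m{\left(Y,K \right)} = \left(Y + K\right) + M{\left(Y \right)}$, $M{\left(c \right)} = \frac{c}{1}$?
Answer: $28939$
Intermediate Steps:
$M{\left(c \right)} = c$ ($M{\left(c \right)} = c 1 = c$)
$m{\left(Y,K \right)} = K + 2 Y$ ($m{\left(Y,K \right)} = \left(Y + K\right) + Y = \left(K + Y\right) + Y = K + 2 Y$)
$n = 1056$ ($n = 46 + 101 \left(-2 + 2 \cdot 6\right) = 46 + 101 \left(-2 + 12\right) = 46 + 101 \cdot 10 = 46 + 1010 = 1056$)
$\left(-1\right) \left(-27883\right) + n = \left(-1\right) \left(-27883\right) + 1056 = 27883 + 1056 = 28939$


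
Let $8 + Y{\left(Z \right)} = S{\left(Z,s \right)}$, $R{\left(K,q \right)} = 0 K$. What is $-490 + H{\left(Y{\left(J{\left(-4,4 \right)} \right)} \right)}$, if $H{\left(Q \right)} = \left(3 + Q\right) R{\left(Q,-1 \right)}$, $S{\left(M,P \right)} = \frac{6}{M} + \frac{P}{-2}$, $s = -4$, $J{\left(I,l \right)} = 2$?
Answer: $-490$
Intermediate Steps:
$R{\left(K,q \right)} = 0$
$S{\left(M,P \right)} = \frac{6}{M} - \frac{P}{2}$ ($S{\left(M,P \right)} = \frac{6}{M} + P \left(- \frac{1}{2}\right) = \frac{6}{M} - \frac{P}{2}$)
$Y{\left(Z \right)} = -6 + \frac{6}{Z}$ ($Y{\left(Z \right)} = -8 + \left(\frac{6}{Z} - -2\right) = -8 + \left(\frac{6}{Z} + 2\right) = -8 + \left(2 + \frac{6}{Z}\right) = -6 + \frac{6}{Z}$)
$H{\left(Q \right)} = 0$ ($H{\left(Q \right)} = \left(3 + Q\right) 0 = 0$)
$-490 + H{\left(Y{\left(J{\left(-4,4 \right)} \right)} \right)} = -490 + 0 = -490$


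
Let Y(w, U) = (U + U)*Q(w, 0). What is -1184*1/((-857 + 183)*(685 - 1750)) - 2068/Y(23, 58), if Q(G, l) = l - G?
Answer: 185159021/239389635 ≈ 0.77346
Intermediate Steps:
Y(w, U) = -2*U*w (Y(w, U) = (U + U)*(0 - w) = (2*U)*(-w) = -2*U*w)
-1184*1/((-857 + 183)*(685 - 1750)) - 2068/Y(23, 58) = -1184*1/((-857 + 183)*(685 - 1750)) - 2068/((-2*58*23)) = -1184/((-674*(-1065))) - 2068/(-2668) = -1184/717810 - 2068*(-1/2668) = -1184*1/717810 + 517/667 = -592/358905 + 517/667 = 185159021/239389635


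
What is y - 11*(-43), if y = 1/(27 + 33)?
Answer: 28381/60 ≈ 473.02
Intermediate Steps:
y = 1/60 ≈ 0.016667
y - 11*(-43) = 1/60 - 11*(-43) = 1/60 + 473 = 28381/60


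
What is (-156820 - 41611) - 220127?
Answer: -418558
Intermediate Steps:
(-156820 - 41611) - 220127 = -198431 - 220127 = -418558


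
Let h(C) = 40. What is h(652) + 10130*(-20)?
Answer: -202560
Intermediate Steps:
h(652) + 10130*(-20) = 40 + 10130*(-20) = 40 - 202600 = -202560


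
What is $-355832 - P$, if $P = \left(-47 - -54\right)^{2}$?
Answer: $-355881$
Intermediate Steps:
$P = 49$ ($P = \left(-47 + 54\right)^{2} = 7^{2} = 49$)
$-355832 - P = -355832 - 49 = -355881$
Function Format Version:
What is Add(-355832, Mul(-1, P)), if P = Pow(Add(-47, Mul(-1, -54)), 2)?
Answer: -355881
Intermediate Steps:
P = 49 (P = Pow(Add(-47, 54), 2) = Pow(7, 2) = 49)
Add(-355832, Mul(-1, P)) = Add(-355832, Mul(-1, 49)) = Add(-355832, -49) = -355881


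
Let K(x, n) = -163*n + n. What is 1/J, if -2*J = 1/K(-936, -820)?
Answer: -265680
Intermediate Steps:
K(x, n) = -162*n
J = -1/265680 (J = -1/(2*((-162*(-820)))) = -½/132840 = -½*1/132840 = -1/265680 ≈ -3.7639e-6)
1/J = 1/(-1/265680) = -265680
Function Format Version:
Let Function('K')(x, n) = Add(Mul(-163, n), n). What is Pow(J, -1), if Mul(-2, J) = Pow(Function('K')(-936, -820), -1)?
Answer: -265680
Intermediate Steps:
Function('K')(x, n) = Mul(-162, n)
J = Rational(-1, 265680) (J = Mul(Rational(-1, 2), Pow(Mul(-162, -820), -1)) = Mul(Rational(-1, 2), Pow(132840, -1)) = Mul(Rational(-1, 2), Rational(1, 132840)) = Rational(-1, 265680) ≈ -3.7639e-6)
Pow(J, -1) = Pow(Rational(-1, 265680), -1) = -265680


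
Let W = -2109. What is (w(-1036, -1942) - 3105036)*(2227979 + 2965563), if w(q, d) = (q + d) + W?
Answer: -16152554425666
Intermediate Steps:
w(q, d) = -2109 + d + q (w(q, d) = (q + d) - 2109 = (d + q) - 2109 = -2109 + d + q)
(w(-1036, -1942) - 3105036)*(2227979 + 2965563) = ((-2109 - 1942 - 1036) - 3105036)*(2227979 + 2965563) = (-5087 - 3105036)*5193542 = -3110123*5193542 = -16152554425666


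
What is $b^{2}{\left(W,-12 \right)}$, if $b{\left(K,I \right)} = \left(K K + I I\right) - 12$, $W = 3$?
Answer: $19881$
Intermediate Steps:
$b{\left(K,I \right)} = -12 + I^{2} + K^{2}$ ($b{\left(K,I \right)} = \left(K^{2} + I^{2}\right) - 12 = \left(I^{2} + K^{2}\right) - 12 = -12 + I^{2} + K^{2}$)
$b^{2}{\left(W,-12 \right)} = \left(-12 + \left(-12\right)^{2} + 3^{2}\right)^{2} = \left(-12 + 144 + 9\right)^{2} = 141^{2} = 19881$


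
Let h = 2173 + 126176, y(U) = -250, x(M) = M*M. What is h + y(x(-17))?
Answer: 128099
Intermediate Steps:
x(M) = M**2
h = 128349
h + y(x(-17)) = 128349 - 250 = 128099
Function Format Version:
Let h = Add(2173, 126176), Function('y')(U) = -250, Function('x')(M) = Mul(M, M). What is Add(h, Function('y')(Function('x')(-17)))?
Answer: 128099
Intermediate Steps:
Function('x')(M) = Pow(M, 2)
h = 128349
Add(h, Function('y')(Function('x')(-17))) = Add(128349, -250) = 128099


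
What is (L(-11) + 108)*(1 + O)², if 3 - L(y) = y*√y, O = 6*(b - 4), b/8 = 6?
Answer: 7794975 + 772475*I*√11 ≈ 7.795e+6 + 2.562e+6*I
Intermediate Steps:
b = 48 (b = 8*6 = 48)
O = 264 (O = 6*(48 - 4) = 6*44 = 264)
L(y) = 3 - y^(3/2) (L(y) = 3 - y*√y = 3 - y^(3/2))
(L(-11) + 108)*(1 + O)² = ((3 - (-11)^(3/2)) + 108)*(1 + 264)² = ((3 - (-11)*I*√11) + 108)*265² = ((3 + 11*I*√11) + 108)*70225 = (111 + 11*I*√11)*70225 = 7794975 + 772475*I*√11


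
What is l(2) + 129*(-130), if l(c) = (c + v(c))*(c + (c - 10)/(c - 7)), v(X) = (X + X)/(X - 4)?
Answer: -16770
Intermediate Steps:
v(X) = 2*X/(-4 + X) (v(X) = (2*X)/(-4 + X) = 2*X/(-4 + X))
l(c) = (c + (-10 + c)/(-7 + c))*(c + 2*c/(-4 + c)) (l(c) = (c + 2*c/(-4 + c))*(c + (c - 10)/(c - 7)) = (c + 2*c/(-4 + c))*(c + (-10 + c)/(-7 + c)) = (c + (-10 + c)/(-7 + c))*(c + 2*c/(-4 + c)))
l(2) + 129*(-130) = 2*(20 + 2³ - 8*2² + 2*2)/(28 + 2² - 11*2) + 129*(-130) = 2*(20 + 8 - 8*4 + 4)/(28 + 4 - 22) - 16770 = 2*(20 + 8 - 32 + 4)/10 - 16770 = 2*(⅒)*0 - 16770 = 0 - 16770 = -16770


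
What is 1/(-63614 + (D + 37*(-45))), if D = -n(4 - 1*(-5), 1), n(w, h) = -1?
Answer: -1/65278 ≈ -1.5319e-5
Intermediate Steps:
D = 1 (D = -1*(-1) = 1)
1/(-63614 + (D + 37*(-45))) = 1/(-63614 + (1 + 37*(-45))) = 1/(-63614 + (1 - 1665)) = 1/(-63614 - 1664) = 1/(-65278) = -1/65278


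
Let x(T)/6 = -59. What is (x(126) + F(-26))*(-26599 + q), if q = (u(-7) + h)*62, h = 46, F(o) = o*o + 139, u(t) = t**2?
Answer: -9546849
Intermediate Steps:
F(o) = 139 + o**2 (F(o) = o**2 + 139 = 139 + o**2)
x(T) = -354 (x(T) = 6*(-59) = -354)
q = 5890 (q = ((-7)**2 + 46)*62 = (49 + 46)*62 = 95*62 = 5890)
(x(126) + F(-26))*(-26599 + q) = (-354 + (139 + (-26)**2))*(-26599 + 5890) = (-354 + (139 + 676))*(-20709) = (-354 + 815)*(-20709) = 461*(-20709) = -9546849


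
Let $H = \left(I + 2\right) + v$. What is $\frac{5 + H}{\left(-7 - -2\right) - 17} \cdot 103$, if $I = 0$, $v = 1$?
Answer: $- \frac{412}{11} \approx -37.455$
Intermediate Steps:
$H = 3$ ($H = \left(0 + 2\right) + 1 = 2 + 1 = 3$)
$\frac{5 + H}{\left(-7 - -2\right) - 17} \cdot 103 = \frac{5 + 3}{\left(-7 - -2\right) - 17} \cdot 103 = \frac{8}{\left(-7 + 2\right) - 17} \cdot 103 = \frac{8}{-5 - 17} \cdot 103 = \frac{8}{-22} \cdot 103 = 8 \left(- \frac{1}{22}\right) 103 = \left(- \frac{4}{11}\right) 103 = - \frac{412}{11}$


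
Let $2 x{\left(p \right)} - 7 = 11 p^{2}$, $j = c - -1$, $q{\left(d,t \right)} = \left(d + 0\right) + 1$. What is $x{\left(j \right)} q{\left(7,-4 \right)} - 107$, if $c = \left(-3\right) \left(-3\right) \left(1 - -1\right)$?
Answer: $15805$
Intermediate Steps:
$c = 18$ ($c = 9 \left(1 + 1\right) = 9 \cdot 2 = 18$)
$q{\left(d,t \right)} = 1 + d$ ($q{\left(d,t \right)} = d + 1 = 1 + d$)
$j = 19$ ($j = 18 - -1 = 18 + 1 = 19$)
$x{\left(p \right)} = \frac{7}{2} + \frac{11 p^{2}}{2}$
$x{\left(j \right)} q{\left(7,-4 \right)} - 107 = \left(\frac{7}{2} + \frac{11 \cdot 19^{2}}{2}\right) \left(1 + 7\right) - 107 = \left(\frac{7}{2} + \frac{11}{2} \cdot 361\right) 8 - 107 = \left(\frac{7}{2} + \frac{3971}{2}\right) 8 - 107 = 1989 \cdot 8 - 107 = 15912 - 107 = 15805$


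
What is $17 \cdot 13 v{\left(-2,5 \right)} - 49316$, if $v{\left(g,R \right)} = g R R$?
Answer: $-60366$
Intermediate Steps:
$v{\left(g,R \right)} = g R^{2}$ ($v{\left(g,R \right)} = R g R = g R^{2}$)
$17 \cdot 13 v{\left(-2,5 \right)} - 49316 = 17 \cdot 13 \left(- 2 \cdot 5^{2}\right) - 49316 = 221 \left(\left(-2\right) 25\right) - 49316 = 221 \left(-50\right) - 49316 = -11050 - 49316 = -60366$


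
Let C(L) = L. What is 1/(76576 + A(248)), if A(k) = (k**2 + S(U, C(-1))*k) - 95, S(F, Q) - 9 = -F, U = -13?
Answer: 1/143441 ≈ 6.9715e-6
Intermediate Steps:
S(F, Q) = 9 - F
A(k) = -95 + k**2 + 22*k (A(k) = (k**2 + (9 - 1*(-13))*k) - 95 = (k**2 + (9 + 13)*k) - 95 = (k**2 + 22*k) - 95 = -95 + k**2 + 22*k)
1/(76576 + A(248)) = 1/(76576 + (-95 + 248**2 + 22*248)) = 1/(76576 + (-95 + 61504 + 5456)) = 1/(76576 + 66865) = 1/143441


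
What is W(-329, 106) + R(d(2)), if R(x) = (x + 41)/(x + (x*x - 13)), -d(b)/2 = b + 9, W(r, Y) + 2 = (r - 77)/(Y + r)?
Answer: -13723/100127 ≈ -0.13706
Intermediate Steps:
W(r, Y) = -2 + (-77 + r)/(Y + r) (W(r, Y) = -2 + (r - 77)/(Y + r) = -2 + (-77 + r)/(Y + r))
d(b) = -18 - 2*b (d(b) = -2*(b + 9) = -2*(9 + b) = -18 - 2*b)
R(x) = (41 + x)/(-13 + x + x²) (R(x) = (41 + x)/(x + (x² - 13)) = (41 + x)/(x + (-13 + x²)) = (41 + x)/(-13 + x + x²))
W(-329, 106) + R(d(2)) = (-77 - 1*(-329) - 2*106)/(106 - 329) + (41 + (-18 - 2*2))/(-13 + (-18 - 2*2) + (-18 - 2*2)²) = (-77 + 329 - 212)/(-223) + (41 + (-18 - 4))/(-13 + (-18 - 4) + (-18 - 4)²) = -1/223*40 + (41 - 22)/(-13 - 22 + (-22)²) = -40/223 + 19/(-13 - 22 + 484) = -40/223 + 19/449 = -13723/100127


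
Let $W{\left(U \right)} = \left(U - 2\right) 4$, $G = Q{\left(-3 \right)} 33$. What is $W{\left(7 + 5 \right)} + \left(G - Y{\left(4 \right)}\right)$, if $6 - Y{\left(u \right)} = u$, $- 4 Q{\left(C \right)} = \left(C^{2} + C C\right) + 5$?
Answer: $- \frac{607}{4} \approx -151.75$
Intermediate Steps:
$Q{\left(C \right)} = - \frac{5}{4} - \frac{C^{2}}{2}$ ($Q{\left(C \right)} = - \frac{\left(C^{2} + C C\right) + 5}{4} = - \frac{\left(C^{2} + C^{2}\right) + 5}{4} = - \frac{2 C^{2} + 5}{4} = - \frac{5 + 2 C^{2}}{4} = - \frac{5}{4} - \frac{C^{2}}{2}$)
$G = - \frac{759}{4}$ ($G = \left(- \frac{5}{4} - \frac{\left(-3\right)^{2}}{2}\right) 33 = \left(- \frac{5}{4} - \frac{9}{2}\right) 33 = \left(- \frac{23}{4}\right) 33 = - \frac{759}{4} \approx -189.75$)
$Y{\left(u \right)} = 6 - u$
$W{\left(U \right)} = -8 + 4 U$ ($W{\left(U \right)} = \left(-2 + U\right) 4 = -8 + 4 U$)
$W{\left(7 + 5 \right)} + \left(G - Y{\left(4 \right)}\right) = \left(-8 + 4 \left(7 + 5\right)\right) - \left(\frac{783}{4} - 4\right) = \left(-8 + 4 \cdot 12\right) - \frac{767}{4} = \left(-8 + 48\right) - \frac{767}{4} = 40 - \frac{767}{4} = - \frac{607}{4}$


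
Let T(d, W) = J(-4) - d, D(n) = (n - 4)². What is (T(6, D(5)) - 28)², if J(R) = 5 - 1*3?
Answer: 1024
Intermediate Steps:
J(R) = 2 (J(R) = 5 - 3 = 2)
D(n) = (-4 + n)²
T(d, W) = 2 - d
(T(6, D(5)) - 28)² = ((2 - 1*6) - 28)² = ((2 - 6) - 28)² = (-4 - 28)² = (-32)² = 1024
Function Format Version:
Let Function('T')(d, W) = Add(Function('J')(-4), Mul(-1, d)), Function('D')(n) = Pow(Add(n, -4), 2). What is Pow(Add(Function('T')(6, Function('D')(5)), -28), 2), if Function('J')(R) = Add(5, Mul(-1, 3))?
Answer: 1024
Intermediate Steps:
Function('J')(R) = 2 (Function('J')(R) = Add(5, -3) = 2)
Function('D')(n) = Pow(Add(-4, n), 2)
Function('T')(d, W) = Add(2, Mul(-1, d))
Pow(Add(Function('T')(6, Function('D')(5)), -28), 2) = Pow(Add(Add(2, Mul(-1, 6)), -28), 2) = Pow(Add(Add(2, -6), -28), 2) = Pow(Add(-4, -28), 2) = Pow(-32, 2) = 1024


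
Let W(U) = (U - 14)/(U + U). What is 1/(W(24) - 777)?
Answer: -24/18643 ≈ -0.0012873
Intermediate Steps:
W(U) = (-14 + U)/(2*U) (W(U) = (-14 + U)/((2*U)) = (-14 + U)*(1/(2*U)) = (-14 + U)/(2*U))
1/(W(24) - 777) = 1/((½)*(-14 + 24)/24 - 777) = 1/((½)*(1/24)*10 - 777) = 1/(5/24 - 777) = 1/(-18643/24) = -24/18643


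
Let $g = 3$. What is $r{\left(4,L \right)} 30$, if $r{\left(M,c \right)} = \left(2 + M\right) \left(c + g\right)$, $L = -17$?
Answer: $-2520$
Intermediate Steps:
$r{\left(M,c \right)} = \left(2 + M\right) \left(3 + c\right)$ ($r{\left(M,c \right)} = \left(2 + M\right) \left(c + 3\right) = \left(2 + M\right) \left(3 + c\right)$)
$r{\left(4,L \right)} 30 = \left(6 + 2 \left(-17\right) + 3 \cdot 4 + 4 \left(-17\right)\right) 30 = \left(6 - 34 + 12 - 68\right) 30 = \left(-84\right) 30 = -2520$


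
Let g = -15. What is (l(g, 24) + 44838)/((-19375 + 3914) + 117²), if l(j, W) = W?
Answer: -22431/886 ≈ -25.317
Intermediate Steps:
(l(g, 24) + 44838)/((-19375 + 3914) + 117²) = (24 + 44838)/((-19375 + 3914) + 117²) = 44862/(-15461 + 13689) = 44862/(-1772) = 44862*(-1/1772) = -22431/886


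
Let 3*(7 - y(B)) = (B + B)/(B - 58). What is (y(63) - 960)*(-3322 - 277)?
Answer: 17300393/5 ≈ 3.4601e+6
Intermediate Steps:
y(B) = 7 - 2*B/(3*(-58 + B)) (y(B) = 7 - (B + B)/(3*(B - 58)) = 7 - 2*B/(3*(-58 + B)))
(y(63) - 960)*(-3322 - 277) = ((-1218 + 19*63)/(3*(-58 + 63)) - 960)*(-3322 - 277) = ((1/3)*(-1218 + 1197)/5 - 960)*(-3599) = ((1/3)*(1/5)*(-21) - 960)*(-3599) = (-7/5 - 960)*(-3599) = -4807/5*(-3599) = 17300393/5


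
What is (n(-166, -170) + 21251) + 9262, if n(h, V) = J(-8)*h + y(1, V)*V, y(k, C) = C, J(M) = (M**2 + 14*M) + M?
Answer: 68709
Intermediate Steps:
J(M) = M**2 + 15*M
n(h, V) = V**2 - 56*h (n(h, V) = (-8*(15 - 8))*h + V*V = (-8*7)*h + V**2 = -56*h + V**2 = V**2 - 56*h)
(n(-166, -170) + 21251) + 9262 = (((-170)**2 - 56*(-166)) + 21251) + 9262 = ((28900 + 9296) + 21251) + 9262 = (38196 + 21251) + 9262 = 59447 + 9262 = 68709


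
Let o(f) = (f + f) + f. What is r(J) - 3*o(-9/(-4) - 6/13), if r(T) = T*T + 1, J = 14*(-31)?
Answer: 9793727/52 ≈ 1.8834e+5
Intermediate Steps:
o(f) = 3*f (o(f) = 2*f + f = 3*f)
J = -434
r(T) = 1 + T**2 (r(T) = T**2 + 1 = 1 + T**2)
r(J) - 3*o(-9/(-4) - 6/13) = (1 + (-434)**2) - 3*3*(-9/(-4) - 6/13) = (1 + 188356) - 3*3*(-9*(-1/4) - 6*1/13) = 188357 - 3*3*(9/4 - 6/13) = 188357 - 3*3*(93/52) = 188357 - 3*279/52 = 188357 - 1*837/52 = 188357 - 837/52 = 9793727/52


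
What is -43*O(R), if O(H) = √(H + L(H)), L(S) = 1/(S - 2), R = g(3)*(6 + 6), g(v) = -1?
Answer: -559*I*√14/14 ≈ -149.4*I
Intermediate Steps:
R = -12 (R = -(6 + 6) = -1*12 = -12)
L(S) = 1/(-2 + S)
O(H) = √(H + 1/(-2 + H))
-43*O(R) = -43*√(1 - 12*(-2 - 12))*(I*√14/14) = -43*√(1 - 12*(-14))*(I*√14/14) = -43*I*√14*√(1 + 168)/14 = -43*13*I*√14/14 = -559*I*√14/14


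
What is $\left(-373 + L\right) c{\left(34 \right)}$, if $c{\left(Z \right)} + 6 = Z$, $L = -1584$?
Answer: $-54796$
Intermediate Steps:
$c{\left(Z \right)} = -6 + Z$
$\left(-373 + L\right) c{\left(34 \right)} = \left(-373 - 1584\right) \left(-6 + 34\right) = \left(-1957\right) 28 = -54796$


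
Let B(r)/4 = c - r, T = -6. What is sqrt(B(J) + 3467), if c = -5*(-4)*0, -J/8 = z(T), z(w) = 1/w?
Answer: sqrt(31155)/3 ≈ 58.836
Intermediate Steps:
z(w) = 1/w
J = 4/3 (J = -8/(-6) = -8*(-1/6) = 4/3 ≈ 1.3333)
c = 0 (c = 20*0 = 0)
B(r) = -4*r (B(r) = 4*(0 - r) = 4*(-r) = -4*r)
sqrt(B(J) + 3467) = sqrt(-4*4/3 + 3467) = sqrt(-16/3 + 3467) = sqrt(10385/3) = sqrt(31155)/3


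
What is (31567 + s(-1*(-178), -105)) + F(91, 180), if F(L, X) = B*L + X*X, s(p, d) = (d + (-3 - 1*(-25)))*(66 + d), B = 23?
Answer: 69297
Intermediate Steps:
s(p, d) = (22 + d)*(66 + d) (s(p, d) = (d + (-3 + 25))*(66 + d) = (d + 22)*(66 + d) = (22 + d)*(66 + d))
F(L, X) = X² + 23*L (F(L, X) = 23*L + X*X = 23*L + X² = X² + 23*L)
(31567 + s(-1*(-178), -105)) + F(91, 180) = (31567 + (1452 + (-105)² + 88*(-105))) + (180² + 23*91) = (31567 + (1452 + 11025 - 9240)) + (32400 + 2093) = (31567 + 3237) + 34493 = 34804 + 34493 = 69297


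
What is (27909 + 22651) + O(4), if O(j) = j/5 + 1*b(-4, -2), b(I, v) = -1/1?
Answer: 252799/5 ≈ 50560.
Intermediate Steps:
b(I, v) = -1 (b(I, v) = -1*1 = -1)
O(j) = -1 + j/5 (O(j) = j/5 + 1*(-1) = j*(1/5) - 1 = j/5 - 1 = -1 + j/5)
(27909 + 22651) + O(4) = (27909 + 22651) + (-1 + (1/5)*4) = 50560 + (-1 + 4/5) = 50560 - 1/5 = 252799/5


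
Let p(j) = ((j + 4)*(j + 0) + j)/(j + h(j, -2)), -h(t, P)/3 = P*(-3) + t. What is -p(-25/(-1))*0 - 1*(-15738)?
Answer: 15738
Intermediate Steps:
h(t, P) = -3*t + 9*P (h(t, P) = -3*(P*(-3) + t) = -3*(-3*P + t) = -3*(t - 3*P) = -3*t + 9*P)
p(j) = (j + j*(4 + j))/(-18 - 2*j) (p(j) = ((j + 4)*(j + 0) + j)/(j + (-3*j + 9*(-2))) = ((4 + j)*j + j)/(j + (-3*j - 18)) = (j*(4 + j) + j)/(j + (-18 - 3*j)) = (j + j*(4 + j))/(-18 - 2*j))
-p(-25/(-1))*0 - 1*(-15738) = -(-(-25/(-1))*(5 - 25/(-1))/(18 + 2*(-25/(-1))))*0 - 1*(-15738) = -(-(-25*(-1))*(5 - 25*(-1))/(18 + 2*(-25*(-1))))*0 + 15738 = -(-1*25*(5 + 25)/(18 + 2*25))*0 + 15738 = -(-1*25*30/(18 + 50))*0 + 15738 = -(-1*25*30/68)*0 + 15738 = -(-1*25*1/68*30)*0 + 15738 = -(-375)*0/34 + 15738 = -1*0 + 15738 = 0 + 15738 = 15738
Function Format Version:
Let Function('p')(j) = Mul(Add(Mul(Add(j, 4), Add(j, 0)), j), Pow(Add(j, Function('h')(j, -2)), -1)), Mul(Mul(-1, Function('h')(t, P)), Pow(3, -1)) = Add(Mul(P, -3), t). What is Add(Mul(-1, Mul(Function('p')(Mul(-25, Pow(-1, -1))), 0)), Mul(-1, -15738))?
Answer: 15738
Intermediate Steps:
Function('h')(t, P) = Add(Mul(-3, t), Mul(9, P)) (Function('h')(t, P) = Mul(-3, Add(Mul(P, -3), t)) = Mul(-3, Add(Mul(-3, P), t)) = Mul(-3, Add(t, Mul(-3, P))) = Add(Mul(-3, t), Mul(9, P)))
Function('p')(j) = Mul(Pow(Add(-18, Mul(-2, j)), -1), Add(j, Mul(j, Add(4, j)))) (Function('p')(j) = Mul(Add(Mul(Add(j, 4), Add(j, 0)), j), Pow(Add(j, Add(Mul(-3, j), Mul(9, -2))), -1)) = Mul(Add(Mul(Add(4, j), j), j), Pow(Add(j, Add(Mul(-3, j), -18)), -1)) = Mul(Add(Mul(j, Add(4, j)), j), Pow(Add(j, Add(-18, Mul(-3, j))), -1)) = Mul(Add(j, Mul(j, Add(4, j))), Pow(Add(-18, Mul(-2, j)), -1)) = Mul(Pow(Add(-18, Mul(-2, j)), -1), Add(j, Mul(j, Add(4, j)))))
Add(Mul(-1, Mul(Function('p')(Mul(-25, Pow(-1, -1))), 0)), Mul(-1, -15738)) = Add(Mul(-1, Mul(Mul(-1, Mul(-25, Pow(-1, -1)), Pow(Add(18, Mul(2, Mul(-25, Pow(-1, -1)))), -1), Add(5, Mul(-25, Pow(-1, -1)))), 0)), Mul(-1, -15738)) = Add(Mul(-1, Mul(Mul(-1, Mul(-25, -1), Pow(Add(18, Mul(2, Mul(-25, -1))), -1), Add(5, Mul(-25, -1))), 0)), 15738) = Add(Mul(-1, Mul(Mul(-1, 25, Pow(Add(18, Mul(2, 25)), -1), Add(5, 25)), 0)), 15738) = Add(Mul(-1, Mul(Mul(-1, 25, Pow(Add(18, 50), -1), 30), 0)), 15738) = Add(Mul(-1, Mul(Mul(-1, 25, Pow(68, -1), 30), 0)), 15738) = Add(Mul(-1, Mul(Mul(-1, 25, Rational(1, 68), 30), 0)), 15738) = Add(Mul(-1, Mul(Rational(-375, 34), 0)), 15738) = Add(Mul(-1, 0), 15738) = Add(0, 15738) = 15738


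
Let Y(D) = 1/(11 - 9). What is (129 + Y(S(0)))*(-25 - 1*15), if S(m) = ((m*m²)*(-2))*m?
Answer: -5180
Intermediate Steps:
S(m) = -2*m⁴ (S(m) = (m³*(-2))*m = (-2*m³)*m = -2*m⁴)
Y(D) = ½ (Y(D) = 1/2 = ½)
(129 + Y(S(0)))*(-25 - 1*15) = (129 + ½)*(-25 - 1*15) = 259*(-25 - 15)/2 = (259/2)*(-40) = -5180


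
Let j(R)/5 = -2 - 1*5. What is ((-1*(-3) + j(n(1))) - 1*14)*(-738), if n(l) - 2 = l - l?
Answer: 33948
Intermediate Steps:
n(l) = 2 (n(l) = 2 + (l - l) = 2 + 0 = 2)
j(R) = -35 (j(R) = 5*(-2 - 1*5) = 5*(-2 - 5) = 5*(-7) = -35)
((-1*(-3) + j(n(1))) - 1*14)*(-738) = ((-1*(-3) - 35) - 1*14)*(-738) = ((3 - 35) - 14)*(-738) = (-32 - 14)*(-738) = -46*(-738) = 33948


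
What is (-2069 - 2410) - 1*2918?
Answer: -7397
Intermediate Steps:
(-2069 - 2410) - 1*2918 = -4479 - 2918 = -7397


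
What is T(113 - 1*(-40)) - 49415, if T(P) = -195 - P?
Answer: -49763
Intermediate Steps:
T(113 - 1*(-40)) - 49415 = (-195 - (113 - 1*(-40))) - 49415 = (-195 - (113 + 40)) - 49415 = (-195 - 1*153) - 49415 = (-195 - 153) - 49415 = -348 - 49415 = -49763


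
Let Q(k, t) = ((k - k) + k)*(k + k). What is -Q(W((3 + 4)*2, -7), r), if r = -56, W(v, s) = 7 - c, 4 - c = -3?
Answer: 0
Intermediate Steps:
c = 7 (c = 4 - 1*(-3) = 4 + 3 = 7)
W(v, s) = 0 (W(v, s) = 7 - 1*7 = 7 - 7 = 0)
Q(k, t) = 2*k**2 (Q(k, t) = (0 + k)*(2*k) = k*(2*k) = 2*k**2)
-Q(W((3 + 4)*2, -7), r) = -2*0**2 = -2*0 = -1*0 = 0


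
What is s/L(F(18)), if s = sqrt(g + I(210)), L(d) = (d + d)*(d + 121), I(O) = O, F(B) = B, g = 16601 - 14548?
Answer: sqrt(2263)/5004 ≈ 0.0095066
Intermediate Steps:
g = 2053
L(d) = 2*d*(121 + d) (L(d) = (2*d)*(121 + d) = 2*d*(121 + d))
s = sqrt(2263) (s = sqrt(2053 + 210) = sqrt(2263) ≈ 47.571)
s/L(F(18)) = sqrt(2263)/((2*18*(121 + 18))) = sqrt(2263)/((2*18*139)) = sqrt(2263)/5004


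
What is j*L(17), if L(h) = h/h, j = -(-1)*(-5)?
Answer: -5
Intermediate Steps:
j = -5 (j = -1*5 = -5)
L(h) = 1
j*L(17) = -5*1 = -5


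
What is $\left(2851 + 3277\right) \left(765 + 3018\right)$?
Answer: $23182224$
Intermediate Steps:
$\left(2851 + 3277\right) \left(765 + 3018\right) = 6128 \cdot 3783 = 23182224$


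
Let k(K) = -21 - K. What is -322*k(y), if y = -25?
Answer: -1288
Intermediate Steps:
-322*k(y) = -322*(-21 - 1*(-25)) = -322*(-21 + 25) = -322*4 = -1288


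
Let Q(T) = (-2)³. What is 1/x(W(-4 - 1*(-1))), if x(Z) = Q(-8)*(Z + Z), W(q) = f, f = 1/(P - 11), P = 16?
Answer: -5/16 ≈ -0.31250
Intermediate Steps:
f = ⅕ (f = 1/(16 - 11) = 1/5 = ⅕ ≈ 0.20000)
Q(T) = -8
W(q) = ⅕
x(Z) = -16*Z (x(Z) = -8*(Z + Z) = -16*Z)
1/x(W(-4 - 1*(-1))) = 1/(-16*⅕) = 1/(-16/5) = -5/16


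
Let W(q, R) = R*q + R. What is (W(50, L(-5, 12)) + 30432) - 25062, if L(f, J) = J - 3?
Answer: 5829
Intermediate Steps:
L(f, J) = -3 + J
W(q, R) = R + R*q
(W(50, L(-5, 12)) + 30432) - 25062 = ((-3 + 12)*(1 + 50) + 30432) - 25062 = (9*51 + 30432) - 25062 = (459 + 30432) - 25062 = 30891 - 25062 = 5829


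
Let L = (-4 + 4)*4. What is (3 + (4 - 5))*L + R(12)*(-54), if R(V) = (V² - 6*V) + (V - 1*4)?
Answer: -4320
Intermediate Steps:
L = 0 (L = 0*4 = 0)
R(V) = -4 + V² - 5*V (R(V) = (V² - 6*V) + (V - 4) = (V² - 6*V) + (-4 + V) = -4 + V² - 5*V)
(3 + (4 - 5))*L + R(12)*(-54) = (3 + (4 - 5))*0 + (-4 + 12² - 5*12)*(-54) = (3 - 1)*0 + (-4 + 144 - 60)*(-54) = 2*0 + 80*(-54) = 0 - 4320 = -4320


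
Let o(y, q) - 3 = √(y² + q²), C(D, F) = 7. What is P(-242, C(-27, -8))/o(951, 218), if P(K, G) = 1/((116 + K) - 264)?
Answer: 1/123749080 - √38077/74249448 ≈ -2.6200e-6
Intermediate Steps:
P(K, G) = 1/(-148 + K)
o(y, q) = 3 + √(q² + y²) (o(y, q) = 3 + √(y² + q²) = 3 + √(q² + y²))
P(-242, C(-27, -8))/o(951, 218) = 1/((-148 - 242)*(3 + √(218² + 951²))) = 1/((-390)*(3 + √(47524 + 904401))) = -1/(390*(3 + √951925)) = -1/(390*(3 + 5*√38077))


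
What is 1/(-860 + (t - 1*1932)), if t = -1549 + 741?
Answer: -1/3600 ≈ -0.00027778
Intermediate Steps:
t = -808
1/(-860 + (t - 1*1932)) = 1/(-860 + (-808 - 1*1932)) = 1/(-860 + (-808 - 1932)) = 1/(-860 - 2740) = 1/(-3600) = -1/3600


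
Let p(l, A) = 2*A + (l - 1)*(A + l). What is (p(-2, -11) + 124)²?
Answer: 19881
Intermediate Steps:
p(l, A) = 2*A + (-1 + l)*(A + l)
(p(-2, -11) + 124)² = ((-11 + (-2)² - 1*(-2) - 11*(-2)) + 124)² = ((-11 + 4 + 2 + 22) + 124)² = (17 + 124)² = 141² = 19881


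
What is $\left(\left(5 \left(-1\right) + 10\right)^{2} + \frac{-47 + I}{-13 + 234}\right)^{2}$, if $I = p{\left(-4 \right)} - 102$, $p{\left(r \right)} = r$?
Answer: $\frac{99856}{169} \approx 590.86$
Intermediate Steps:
$I = -106$ ($I = -4 - 102 = -106$)
$\left(\left(5 \left(-1\right) + 10\right)^{2} + \frac{-47 + I}{-13 + 234}\right)^{2} = \left(\left(5 \left(-1\right) + 10\right)^{2} + \frac{-47 - 106}{-13 + 234}\right)^{2} = \left(\left(-5 + 10\right)^{2} - \frac{153}{221}\right)^{2} = \left(5^{2} - \frac{9}{13}\right)^{2} = \left(25 - \frac{9}{13}\right)^{2} = \left(\frac{316}{13}\right)^{2} = \frac{99856}{169}$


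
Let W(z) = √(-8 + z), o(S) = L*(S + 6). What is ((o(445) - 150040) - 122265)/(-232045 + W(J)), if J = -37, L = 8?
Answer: 12469959073/10768976414 + 806091*I*√5/53844882070 ≈ 1.158 + 3.3475e-5*I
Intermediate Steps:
o(S) = 48 + 8*S (o(S) = 8*(S + 6) = 8*(6 + S) = 48 + 8*S)
((o(445) - 150040) - 122265)/(-232045 + W(J)) = (((48 + 8*445) - 150040) - 122265)/(-232045 + √(-8 - 37)) = (((48 + 3560) - 150040) - 122265)/(-232045 + √(-45)) = ((3608 - 150040) - 122265)/(-232045 + 3*I*√5) = (-146432 - 122265)/(-232045 + 3*I*√5) = -268697/(-232045 + 3*I*√5)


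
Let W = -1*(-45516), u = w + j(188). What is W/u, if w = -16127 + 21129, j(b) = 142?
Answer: 11379/1286 ≈ 8.8484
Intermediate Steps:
w = 5002
u = 5144 (u = 5002 + 142 = 5144)
W = 45516
W/u = 45516/5144 = 45516*(1/5144) = 11379/1286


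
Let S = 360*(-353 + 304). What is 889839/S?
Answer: -98871/1960 ≈ -50.444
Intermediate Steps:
S = -17640 (S = 360*(-49) = -17640)
889839/S = 889839/(-17640) = 889839*(-1/17640) = -98871/1960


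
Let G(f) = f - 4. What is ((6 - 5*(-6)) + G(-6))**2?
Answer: 676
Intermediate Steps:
G(f) = -4 + f
((6 - 5*(-6)) + G(-6))**2 = ((6 - 5*(-6)) + (-4 - 6))**2 = ((6 + 30) - 10)**2 = (36 - 10)**2 = 26**2 = 676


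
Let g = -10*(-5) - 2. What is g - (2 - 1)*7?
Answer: 41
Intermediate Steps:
g = 48 (g = 50 - 2 = 48)
g - (2 - 1)*7 = 48 - (2 - 1)*7 = 48 - 7 = 41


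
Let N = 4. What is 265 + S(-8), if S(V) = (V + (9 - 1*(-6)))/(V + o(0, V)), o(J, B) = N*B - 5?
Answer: 11918/45 ≈ 264.84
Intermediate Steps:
o(J, B) = -5 + 4*B (o(J, B) = 4*B - 5 = -5 + 4*B)
S(V) = (15 + V)/(-5 + 5*V) (S(V) = (V + (9 - 1*(-6)))/(V + (-5 + 4*V)) = (V + (9 + 6))/(-5 + 5*V) = (V + 15)/(-5 + 5*V) = (15 + V)/(-5 + 5*V))
265 + S(-8) = 265 + (15 - 8)/(5*(-1 - 8)) = 265 + (1/5)*7/(-9) = 265 + (1/5)*(-1/9)*7 = 265 - 7/45 = 11918/45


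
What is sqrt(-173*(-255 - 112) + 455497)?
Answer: 2*sqrt(129747) ≈ 720.41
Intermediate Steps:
sqrt(-173*(-255 - 112) + 455497) = sqrt(-173*(-367) + 455497) = sqrt(63491 + 455497) = sqrt(518988) = 2*sqrt(129747)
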